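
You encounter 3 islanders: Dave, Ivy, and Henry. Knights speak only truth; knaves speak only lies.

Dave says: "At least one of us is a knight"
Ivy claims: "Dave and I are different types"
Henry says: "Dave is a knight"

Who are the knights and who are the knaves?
Dave is a knave.
Ivy is a knave.
Henry is a knave.

Verification:
- Dave (knave) says "At least one of us is a knight" - this is FALSE (a lie) because no one is a knight.
- Ivy (knave) says "Dave and I are different types" - this is FALSE (a lie) because Ivy is a knave and Dave is a knave.
- Henry (knave) says "Dave is a knight" - this is FALSE (a lie) because Dave is a knave.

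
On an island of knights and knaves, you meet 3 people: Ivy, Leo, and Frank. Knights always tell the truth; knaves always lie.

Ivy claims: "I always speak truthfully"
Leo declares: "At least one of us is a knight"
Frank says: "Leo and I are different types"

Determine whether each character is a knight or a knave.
Ivy is a knave.
Leo is a knave.
Frank is a knave.

Verification:
- Ivy (knave) says "I always speak truthfully" - this is FALSE (a lie) because Ivy is a knave.
- Leo (knave) says "At least one of us is a knight" - this is FALSE (a lie) because no one is a knight.
- Frank (knave) says "Leo and I are different types" - this is FALSE (a lie) because Frank is a knave and Leo is a knave.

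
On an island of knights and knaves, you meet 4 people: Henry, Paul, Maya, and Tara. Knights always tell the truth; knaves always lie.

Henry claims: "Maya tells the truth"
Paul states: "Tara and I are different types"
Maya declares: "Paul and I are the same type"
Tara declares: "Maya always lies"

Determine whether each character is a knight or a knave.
Henry is a knight.
Paul is a knight.
Maya is a knight.
Tara is a knave.

Verification:
- Henry (knight) says "Maya tells the truth" - this is TRUE because Maya is a knight.
- Paul (knight) says "Tara and I are different types" - this is TRUE because Paul is a knight and Tara is a knave.
- Maya (knight) says "Paul and I are the same type" - this is TRUE because Maya is a knight and Paul is a knight.
- Tara (knave) says "Maya always lies" - this is FALSE (a lie) because Maya is a knight.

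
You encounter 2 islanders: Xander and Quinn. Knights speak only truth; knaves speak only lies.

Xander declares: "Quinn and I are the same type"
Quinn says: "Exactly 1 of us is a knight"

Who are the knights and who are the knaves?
Xander is a knave.
Quinn is a knight.

Verification:
- Xander (knave) says "Quinn and I are the same type" - this is FALSE (a lie) because Xander is a knave and Quinn is a knight.
- Quinn (knight) says "Exactly 1 of us is a knight" - this is TRUE because there are 1 knights.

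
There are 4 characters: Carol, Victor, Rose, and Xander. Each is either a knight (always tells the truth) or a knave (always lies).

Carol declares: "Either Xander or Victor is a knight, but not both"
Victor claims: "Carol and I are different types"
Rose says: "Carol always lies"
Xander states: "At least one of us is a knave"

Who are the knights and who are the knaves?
Carol is a knave.
Victor is a knight.
Rose is a knight.
Xander is a knight.

Verification:
- Carol (knave) says "Either Xander or Victor is a knight, but not both" - this is FALSE (a lie) because Xander is a knight and Victor is a knight.
- Victor (knight) says "Carol and I are different types" - this is TRUE because Victor is a knight and Carol is a knave.
- Rose (knight) says "Carol always lies" - this is TRUE because Carol is a knave.
- Xander (knight) says "At least one of us is a knave" - this is TRUE because Carol is a knave.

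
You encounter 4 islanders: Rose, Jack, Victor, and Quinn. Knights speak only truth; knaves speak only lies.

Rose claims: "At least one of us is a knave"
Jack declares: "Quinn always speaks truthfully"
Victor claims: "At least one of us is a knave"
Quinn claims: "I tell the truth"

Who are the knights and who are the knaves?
Rose is a knight.
Jack is a knave.
Victor is a knight.
Quinn is a knave.

Verification:
- Rose (knight) says "At least one of us is a knave" - this is TRUE because Jack and Quinn are knaves.
- Jack (knave) says "Quinn always speaks truthfully" - this is FALSE (a lie) because Quinn is a knave.
- Victor (knight) says "At least one of us is a knave" - this is TRUE because Jack and Quinn are knaves.
- Quinn (knave) says "I tell the truth" - this is FALSE (a lie) because Quinn is a knave.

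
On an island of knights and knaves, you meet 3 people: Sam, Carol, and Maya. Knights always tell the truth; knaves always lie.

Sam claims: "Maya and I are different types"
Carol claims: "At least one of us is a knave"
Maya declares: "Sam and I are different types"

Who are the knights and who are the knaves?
Sam is a knave.
Carol is a knight.
Maya is a knave.

Verification:
- Sam (knave) says "Maya and I are different types" - this is FALSE (a lie) because Sam is a knave and Maya is a knave.
- Carol (knight) says "At least one of us is a knave" - this is TRUE because Sam and Maya are knaves.
- Maya (knave) says "Sam and I are different types" - this is FALSE (a lie) because Maya is a knave and Sam is a knave.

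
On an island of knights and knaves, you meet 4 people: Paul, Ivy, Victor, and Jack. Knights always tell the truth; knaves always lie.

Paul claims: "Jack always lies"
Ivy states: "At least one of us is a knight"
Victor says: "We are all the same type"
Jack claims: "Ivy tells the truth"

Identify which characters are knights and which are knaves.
Paul is a knave.
Ivy is a knight.
Victor is a knave.
Jack is a knight.

Verification:
- Paul (knave) says "Jack always lies" - this is FALSE (a lie) because Jack is a knight.
- Ivy (knight) says "At least one of us is a knight" - this is TRUE because Ivy and Jack are knights.
- Victor (knave) says "We are all the same type" - this is FALSE (a lie) because Ivy and Jack are knights and Paul and Victor are knaves.
- Jack (knight) says "Ivy tells the truth" - this is TRUE because Ivy is a knight.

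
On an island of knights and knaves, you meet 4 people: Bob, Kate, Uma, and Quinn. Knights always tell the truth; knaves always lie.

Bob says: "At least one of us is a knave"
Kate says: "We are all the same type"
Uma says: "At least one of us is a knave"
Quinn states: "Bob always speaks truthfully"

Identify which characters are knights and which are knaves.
Bob is a knight.
Kate is a knave.
Uma is a knight.
Quinn is a knight.

Verification:
- Bob (knight) says "At least one of us is a knave" - this is TRUE because Kate is a knave.
- Kate (knave) says "We are all the same type" - this is FALSE (a lie) because Bob, Uma, and Quinn are knights and Kate is a knave.
- Uma (knight) says "At least one of us is a knave" - this is TRUE because Kate is a knave.
- Quinn (knight) says "Bob always speaks truthfully" - this is TRUE because Bob is a knight.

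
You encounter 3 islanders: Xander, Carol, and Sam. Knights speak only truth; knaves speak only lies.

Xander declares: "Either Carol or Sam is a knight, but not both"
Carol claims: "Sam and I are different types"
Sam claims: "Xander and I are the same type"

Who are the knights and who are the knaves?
Xander is a knight.
Carol is a knight.
Sam is a knave.

Verification:
- Xander (knight) says "Either Carol or Sam is a knight, but not both" - this is TRUE because Carol is a knight and Sam is a knave.
- Carol (knight) says "Sam and I are different types" - this is TRUE because Carol is a knight and Sam is a knave.
- Sam (knave) says "Xander and I are the same type" - this is FALSE (a lie) because Sam is a knave and Xander is a knight.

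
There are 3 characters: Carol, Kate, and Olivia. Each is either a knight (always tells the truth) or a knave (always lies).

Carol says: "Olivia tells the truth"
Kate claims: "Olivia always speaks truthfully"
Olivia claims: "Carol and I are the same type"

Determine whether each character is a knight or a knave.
Carol is a knight.
Kate is a knight.
Olivia is a knight.

Verification:
- Carol (knight) says "Olivia tells the truth" - this is TRUE because Olivia is a knight.
- Kate (knight) says "Olivia always speaks truthfully" - this is TRUE because Olivia is a knight.
- Olivia (knight) says "Carol and I are the same type" - this is TRUE because Olivia is a knight and Carol is a knight.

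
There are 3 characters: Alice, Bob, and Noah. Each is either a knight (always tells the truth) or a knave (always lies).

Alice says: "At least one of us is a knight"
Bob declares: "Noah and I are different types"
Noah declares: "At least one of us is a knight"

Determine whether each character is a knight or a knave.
Alice is a knave.
Bob is a knave.
Noah is a knave.

Verification:
- Alice (knave) says "At least one of us is a knight" - this is FALSE (a lie) because no one is a knight.
- Bob (knave) says "Noah and I are different types" - this is FALSE (a lie) because Bob is a knave and Noah is a knave.
- Noah (knave) says "At least one of us is a knight" - this is FALSE (a lie) because no one is a knight.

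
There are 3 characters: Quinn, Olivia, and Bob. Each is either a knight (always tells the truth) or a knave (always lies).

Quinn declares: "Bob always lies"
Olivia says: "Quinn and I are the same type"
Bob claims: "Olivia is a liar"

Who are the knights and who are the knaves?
Quinn is a knight.
Olivia is a knight.
Bob is a knave.

Verification:
- Quinn (knight) says "Bob always lies" - this is TRUE because Bob is a knave.
- Olivia (knight) says "Quinn and I are the same type" - this is TRUE because Olivia is a knight and Quinn is a knight.
- Bob (knave) says "Olivia is a liar" - this is FALSE (a lie) because Olivia is a knight.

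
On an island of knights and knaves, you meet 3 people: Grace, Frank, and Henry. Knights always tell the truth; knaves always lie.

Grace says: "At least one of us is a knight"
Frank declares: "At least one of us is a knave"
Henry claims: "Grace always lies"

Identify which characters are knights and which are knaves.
Grace is a knight.
Frank is a knight.
Henry is a knave.

Verification:
- Grace (knight) says "At least one of us is a knight" - this is TRUE because Grace and Frank are knights.
- Frank (knight) says "At least one of us is a knave" - this is TRUE because Henry is a knave.
- Henry (knave) says "Grace always lies" - this is FALSE (a lie) because Grace is a knight.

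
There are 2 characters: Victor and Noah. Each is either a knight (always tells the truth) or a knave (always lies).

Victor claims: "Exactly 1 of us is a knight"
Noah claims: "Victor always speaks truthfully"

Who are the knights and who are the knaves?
Victor is a knave.
Noah is a knave.

Verification:
- Victor (knave) says "Exactly 1 of us is a knight" - this is FALSE (a lie) because there are 0 knights.
- Noah (knave) says "Victor always speaks truthfully" - this is FALSE (a lie) because Victor is a knave.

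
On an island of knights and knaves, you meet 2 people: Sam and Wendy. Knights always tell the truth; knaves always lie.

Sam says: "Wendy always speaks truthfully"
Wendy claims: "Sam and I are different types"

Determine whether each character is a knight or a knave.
Sam is a knave.
Wendy is a knave.

Verification:
- Sam (knave) says "Wendy always speaks truthfully" - this is FALSE (a lie) because Wendy is a knave.
- Wendy (knave) says "Sam and I are different types" - this is FALSE (a lie) because Wendy is a knave and Sam is a knave.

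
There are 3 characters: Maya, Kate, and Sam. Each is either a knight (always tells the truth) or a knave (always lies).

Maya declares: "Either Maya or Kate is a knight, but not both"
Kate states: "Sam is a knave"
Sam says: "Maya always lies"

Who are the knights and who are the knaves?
Maya is a knave.
Kate is a knave.
Sam is a knight.

Verification:
- Maya (knave) says "Either Maya or Kate is a knight, but not both" - this is FALSE (a lie) because Maya is a knave and Kate is a knave.
- Kate (knave) says "Sam is a knave" - this is FALSE (a lie) because Sam is a knight.
- Sam (knight) says "Maya always lies" - this is TRUE because Maya is a knave.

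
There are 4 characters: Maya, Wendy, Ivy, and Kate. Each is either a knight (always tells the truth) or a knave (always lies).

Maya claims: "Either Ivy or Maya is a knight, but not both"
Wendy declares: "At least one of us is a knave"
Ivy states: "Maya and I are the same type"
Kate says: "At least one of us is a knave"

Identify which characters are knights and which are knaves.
Maya is a knight.
Wendy is a knight.
Ivy is a knave.
Kate is a knight.

Verification:
- Maya (knight) says "Either Ivy or Maya is a knight, but not both" - this is TRUE because Ivy is a knave and Maya is a knight.
- Wendy (knight) says "At least one of us is a knave" - this is TRUE because Ivy is a knave.
- Ivy (knave) says "Maya and I are the same type" - this is FALSE (a lie) because Ivy is a knave and Maya is a knight.
- Kate (knight) says "At least one of us is a knave" - this is TRUE because Ivy is a knave.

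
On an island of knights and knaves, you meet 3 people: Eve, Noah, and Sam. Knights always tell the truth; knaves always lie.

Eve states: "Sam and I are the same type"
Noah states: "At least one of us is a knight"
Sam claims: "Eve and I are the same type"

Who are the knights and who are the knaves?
Eve is a knight.
Noah is a knight.
Sam is a knight.

Verification:
- Eve (knight) says "Sam and I are the same type" - this is TRUE because Eve is a knight and Sam is a knight.
- Noah (knight) says "At least one of us is a knight" - this is TRUE because Eve, Noah, and Sam are knights.
- Sam (knight) says "Eve and I are the same type" - this is TRUE because Sam is a knight and Eve is a knight.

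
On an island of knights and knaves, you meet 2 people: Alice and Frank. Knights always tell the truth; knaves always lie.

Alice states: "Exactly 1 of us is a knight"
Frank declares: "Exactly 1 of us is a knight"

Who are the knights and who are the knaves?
Alice is a knave.
Frank is a knave.

Verification:
- Alice (knave) says "Exactly 1 of us is a knight" - this is FALSE (a lie) because there are 0 knights.
- Frank (knave) says "Exactly 1 of us is a knight" - this is FALSE (a lie) because there are 0 knights.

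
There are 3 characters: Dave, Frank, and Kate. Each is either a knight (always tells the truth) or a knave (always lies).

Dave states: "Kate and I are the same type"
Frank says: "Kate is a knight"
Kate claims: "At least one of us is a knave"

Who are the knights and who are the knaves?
Dave is a knave.
Frank is a knight.
Kate is a knight.

Verification:
- Dave (knave) says "Kate and I are the same type" - this is FALSE (a lie) because Dave is a knave and Kate is a knight.
- Frank (knight) says "Kate is a knight" - this is TRUE because Kate is a knight.
- Kate (knight) says "At least one of us is a knave" - this is TRUE because Dave is a knave.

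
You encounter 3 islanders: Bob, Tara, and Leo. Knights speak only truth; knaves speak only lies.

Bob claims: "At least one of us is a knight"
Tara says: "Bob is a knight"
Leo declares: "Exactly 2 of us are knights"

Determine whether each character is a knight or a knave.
Bob is a knave.
Tara is a knave.
Leo is a knave.

Verification:
- Bob (knave) says "At least one of us is a knight" - this is FALSE (a lie) because no one is a knight.
- Tara (knave) says "Bob is a knight" - this is FALSE (a lie) because Bob is a knave.
- Leo (knave) says "Exactly 2 of us are knights" - this is FALSE (a lie) because there are 0 knights.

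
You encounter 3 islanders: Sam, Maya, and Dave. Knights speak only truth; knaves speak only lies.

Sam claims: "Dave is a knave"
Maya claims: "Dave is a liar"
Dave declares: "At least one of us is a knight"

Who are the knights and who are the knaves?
Sam is a knave.
Maya is a knave.
Dave is a knight.

Verification:
- Sam (knave) says "Dave is a knave" - this is FALSE (a lie) because Dave is a knight.
- Maya (knave) says "Dave is a liar" - this is FALSE (a lie) because Dave is a knight.
- Dave (knight) says "At least one of us is a knight" - this is TRUE because Dave is a knight.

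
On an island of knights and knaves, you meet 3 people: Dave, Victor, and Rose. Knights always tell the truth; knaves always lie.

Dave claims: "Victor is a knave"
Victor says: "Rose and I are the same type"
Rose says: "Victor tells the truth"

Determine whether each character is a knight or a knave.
Dave is a knave.
Victor is a knight.
Rose is a knight.

Verification:
- Dave (knave) says "Victor is a knave" - this is FALSE (a lie) because Victor is a knight.
- Victor (knight) says "Rose and I are the same type" - this is TRUE because Victor is a knight and Rose is a knight.
- Rose (knight) says "Victor tells the truth" - this is TRUE because Victor is a knight.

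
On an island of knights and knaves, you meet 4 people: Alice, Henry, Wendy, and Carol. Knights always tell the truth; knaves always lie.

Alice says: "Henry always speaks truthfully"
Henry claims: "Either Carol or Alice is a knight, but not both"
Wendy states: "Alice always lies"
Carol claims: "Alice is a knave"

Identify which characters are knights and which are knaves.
Alice is a knight.
Henry is a knight.
Wendy is a knave.
Carol is a knave.

Verification:
- Alice (knight) says "Henry always speaks truthfully" - this is TRUE because Henry is a knight.
- Henry (knight) says "Either Carol or Alice is a knight, but not both" - this is TRUE because Carol is a knave and Alice is a knight.
- Wendy (knave) says "Alice always lies" - this is FALSE (a lie) because Alice is a knight.
- Carol (knave) says "Alice is a knave" - this is FALSE (a lie) because Alice is a knight.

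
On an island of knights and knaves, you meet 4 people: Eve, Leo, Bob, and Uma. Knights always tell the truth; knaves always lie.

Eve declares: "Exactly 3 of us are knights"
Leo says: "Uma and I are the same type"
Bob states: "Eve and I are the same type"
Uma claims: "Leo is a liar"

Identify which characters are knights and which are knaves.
Eve is a knight.
Leo is a knave.
Bob is a knight.
Uma is a knight.

Verification:
- Eve (knight) says "Exactly 3 of us are knights" - this is TRUE because there are 3 knights.
- Leo (knave) says "Uma and I are the same type" - this is FALSE (a lie) because Leo is a knave and Uma is a knight.
- Bob (knight) says "Eve and I are the same type" - this is TRUE because Bob is a knight and Eve is a knight.
- Uma (knight) says "Leo is a liar" - this is TRUE because Leo is a knave.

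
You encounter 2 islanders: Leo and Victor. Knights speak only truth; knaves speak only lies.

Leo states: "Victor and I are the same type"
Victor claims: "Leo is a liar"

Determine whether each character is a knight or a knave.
Leo is a knave.
Victor is a knight.

Verification:
- Leo (knave) says "Victor and I are the same type" - this is FALSE (a lie) because Leo is a knave and Victor is a knight.
- Victor (knight) says "Leo is a liar" - this is TRUE because Leo is a knave.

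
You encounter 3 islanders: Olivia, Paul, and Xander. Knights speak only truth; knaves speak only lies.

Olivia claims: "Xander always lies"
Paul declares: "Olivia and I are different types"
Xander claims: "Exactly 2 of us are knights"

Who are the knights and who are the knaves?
Olivia is a knave.
Paul is a knight.
Xander is a knight.

Verification:
- Olivia (knave) says "Xander always lies" - this is FALSE (a lie) because Xander is a knight.
- Paul (knight) says "Olivia and I are different types" - this is TRUE because Paul is a knight and Olivia is a knave.
- Xander (knight) says "Exactly 2 of us are knights" - this is TRUE because there are 2 knights.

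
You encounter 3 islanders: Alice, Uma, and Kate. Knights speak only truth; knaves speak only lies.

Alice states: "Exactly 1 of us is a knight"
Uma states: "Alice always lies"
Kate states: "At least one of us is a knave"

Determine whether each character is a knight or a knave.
Alice is a knave.
Uma is a knight.
Kate is a knight.

Verification:
- Alice (knave) says "Exactly 1 of us is a knight" - this is FALSE (a lie) because there are 2 knights.
- Uma (knight) says "Alice always lies" - this is TRUE because Alice is a knave.
- Kate (knight) says "At least one of us is a knave" - this is TRUE because Alice is a knave.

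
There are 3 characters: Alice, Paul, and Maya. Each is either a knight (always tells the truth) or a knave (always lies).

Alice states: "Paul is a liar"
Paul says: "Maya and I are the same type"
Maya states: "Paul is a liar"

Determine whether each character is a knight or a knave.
Alice is a knight.
Paul is a knave.
Maya is a knight.

Verification:
- Alice (knight) says "Paul is a liar" - this is TRUE because Paul is a knave.
- Paul (knave) says "Maya and I are the same type" - this is FALSE (a lie) because Paul is a knave and Maya is a knight.
- Maya (knight) says "Paul is a liar" - this is TRUE because Paul is a knave.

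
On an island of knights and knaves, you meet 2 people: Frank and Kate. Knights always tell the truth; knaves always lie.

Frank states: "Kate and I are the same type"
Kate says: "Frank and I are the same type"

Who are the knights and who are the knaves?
Frank is a knight.
Kate is a knight.

Verification:
- Frank (knight) says "Kate and I are the same type" - this is TRUE because Frank is a knight and Kate is a knight.
- Kate (knight) says "Frank and I are the same type" - this is TRUE because Kate is a knight and Frank is a knight.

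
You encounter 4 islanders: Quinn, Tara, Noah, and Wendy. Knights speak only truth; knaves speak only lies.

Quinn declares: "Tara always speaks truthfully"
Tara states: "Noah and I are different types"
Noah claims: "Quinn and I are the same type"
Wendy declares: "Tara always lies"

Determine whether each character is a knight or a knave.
Quinn is a knight.
Tara is a knight.
Noah is a knave.
Wendy is a knave.

Verification:
- Quinn (knight) says "Tara always speaks truthfully" - this is TRUE because Tara is a knight.
- Tara (knight) says "Noah and I are different types" - this is TRUE because Tara is a knight and Noah is a knave.
- Noah (knave) says "Quinn and I are the same type" - this is FALSE (a lie) because Noah is a knave and Quinn is a knight.
- Wendy (knave) says "Tara always lies" - this is FALSE (a lie) because Tara is a knight.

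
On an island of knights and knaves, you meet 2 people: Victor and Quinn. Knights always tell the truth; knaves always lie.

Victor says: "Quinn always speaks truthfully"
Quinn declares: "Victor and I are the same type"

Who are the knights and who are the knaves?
Victor is a knight.
Quinn is a knight.

Verification:
- Victor (knight) says "Quinn always speaks truthfully" - this is TRUE because Quinn is a knight.
- Quinn (knight) says "Victor and I are the same type" - this is TRUE because Quinn is a knight and Victor is a knight.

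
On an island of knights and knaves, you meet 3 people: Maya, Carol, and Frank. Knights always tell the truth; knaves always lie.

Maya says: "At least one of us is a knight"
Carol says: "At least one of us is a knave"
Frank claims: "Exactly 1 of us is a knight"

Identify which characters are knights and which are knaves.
Maya is a knight.
Carol is a knight.
Frank is a knave.

Verification:
- Maya (knight) says "At least one of us is a knight" - this is TRUE because Maya and Carol are knights.
- Carol (knight) says "At least one of us is a knave" - this is TRUE because Frank is a knave.
- Frank (knave) says "Exactly 1 of us is a knight" - this is FALSE (a lie) because there are 2 knights.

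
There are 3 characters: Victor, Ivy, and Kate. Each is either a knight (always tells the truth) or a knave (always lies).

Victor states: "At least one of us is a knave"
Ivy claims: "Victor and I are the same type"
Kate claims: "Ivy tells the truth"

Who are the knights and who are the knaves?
Victor is a knight.
Ivy is a knave.
Kate is a knave.

Verification:
- Victor (knight) says "At least one of us is a knave" - this is TRUE because Ivy and Kate are knaves.
- Ivy (knave) says "Victor and I are the same type" - this is FALSE (a lie) because Ivy is a knave and Victor is a knight.
- Kate (knave) says "Ivy tells the truth" - this is FALSE (a lie) because Ivy is a knave.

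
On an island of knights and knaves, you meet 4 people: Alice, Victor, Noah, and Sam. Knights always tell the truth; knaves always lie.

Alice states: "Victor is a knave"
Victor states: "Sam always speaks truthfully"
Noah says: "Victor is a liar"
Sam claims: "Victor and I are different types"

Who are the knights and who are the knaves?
Alice is a knight.
Victor is a knave.
Noah is a knight.
Sam is a knave.

Verification:
- Alice (knight) says "Victor is a knave" - this is TRUE because Victor is a knave.
- Victor (knave) says "Sam always speaks truthfully" - this is FALSE (a lie) because Sam is a knave.
- Noah (knight) says "Victor is a liar" - this is TRUE because Victor is a knave.
- Sam (knave) says "Victor and I are different types" - this is FALSE (a lie) because Sam is a knave and Victor is a knave.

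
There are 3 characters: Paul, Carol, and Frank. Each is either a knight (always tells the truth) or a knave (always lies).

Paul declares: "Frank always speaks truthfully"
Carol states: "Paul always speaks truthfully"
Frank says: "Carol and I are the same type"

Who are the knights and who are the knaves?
Paul is a knight.
Carol is a knight.
Frank is a knight.

Verification:
- Paul (knight) says "Frank always speaks truthfully" - this is TRUE because Frank is a knight.
- Carol (knight) says "Paul always speaks truthfully" - this is TRUE because Paul is a knight.
- Frank (knight) says "Carol and I are the same type" - this is TRUE because Frank is a knight and Carol is a knight.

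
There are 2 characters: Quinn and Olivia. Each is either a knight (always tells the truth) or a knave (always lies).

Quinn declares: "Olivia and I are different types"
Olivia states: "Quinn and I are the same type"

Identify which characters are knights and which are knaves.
Quinn is a knight.
Olivia is a knave.

Verification:
- Quinn (knight) says "Olivia and I are different types" - this is TRUE because Quinn is a knight and Olivia is a knave.
- Olivia (knave) says "Quinn and I are the same type" - this is FALSE (a lie) because Olivia is a knave and Quinn is a knight.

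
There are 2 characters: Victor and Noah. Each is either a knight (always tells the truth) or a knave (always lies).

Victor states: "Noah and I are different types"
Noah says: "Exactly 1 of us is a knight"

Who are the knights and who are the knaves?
Victor is a knave.
Noah is a knave.

Verification:
- Victor (knave) says "Noah and I are different types" - this is FALSE (a lie) because Victor is a knave and Noah is a knave.
- Noah (knave) says "Exactly 1 of us is a knight" - this is FALSE (a lie) because there are 0 knights.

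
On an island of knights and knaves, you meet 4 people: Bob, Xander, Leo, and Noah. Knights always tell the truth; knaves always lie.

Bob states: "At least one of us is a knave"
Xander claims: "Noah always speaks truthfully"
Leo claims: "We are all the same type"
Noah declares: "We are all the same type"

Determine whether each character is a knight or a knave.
Bob is a knight.
Xander is a knave.
Leo is a knave.
Noah is a knave.

Verification:
- Bob (knight) says "At least one of us is a knave" - this is TRUE because Xander, Leo, and Noah are knaves.
- Xander (knave) says "Noah always speaks truthfully" - this is FALSE (a lie) because Noah is a knave.
- Leo (knave) says "We are all the same type" - this is FALSE (a lie) because Bob is a knight and Xander, Leo, and Noah are knaves.
- Noah (knave) says "We are all the same type" - this is FALSE (a lie) because Bob is a knight and Xander, Leo, and Noah are knaves.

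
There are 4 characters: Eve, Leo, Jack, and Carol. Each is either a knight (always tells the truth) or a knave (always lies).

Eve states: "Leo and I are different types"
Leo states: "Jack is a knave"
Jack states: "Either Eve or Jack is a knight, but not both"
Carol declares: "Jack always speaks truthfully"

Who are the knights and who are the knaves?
Eve is a knave.
Leo is a knave.
Jack is a knight.
Carol is a knight.

Verification:
- Eve (knave) says "Leo and I are different types" - this is FALSE (a lie) because Eve is a knave and Leo is a knave.
- Leo (knave) says "Jack is a knave" - this is FALSE (a lie) because Jack is a knight.
- Jack (knight) says "Either Eve or Jack is a knight, but not both" - this is TRUE because Eve is a knave and Jack is a knight.
- Carol (knight) says "Jack always speaks truthfully" - this is TRUE because Jack is a knight.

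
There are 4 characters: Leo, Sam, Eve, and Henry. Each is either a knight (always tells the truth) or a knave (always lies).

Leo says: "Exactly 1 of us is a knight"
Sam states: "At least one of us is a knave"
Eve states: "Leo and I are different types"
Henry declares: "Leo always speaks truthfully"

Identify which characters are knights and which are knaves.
Leo is a knave.
Sam is a knight.
Eve is a knight.
Henry is a knave.

Verification:
- Leo (knave) says "Exactly 1 of us is a knight" - this is FALSE (a lie) because there are 2 knights.
- Sam (knight) says "At least one of us is a knave" - this is TRUE because Leo and Henry are knaves.
- Eve (knight) says "Leo and I are different types" - this is TRUE because Eve is a knight and Leo is a knave.
- Henry (knave) says "Leo always speaks truthfully" - this is FALSE (a lie) because Leo is a knave.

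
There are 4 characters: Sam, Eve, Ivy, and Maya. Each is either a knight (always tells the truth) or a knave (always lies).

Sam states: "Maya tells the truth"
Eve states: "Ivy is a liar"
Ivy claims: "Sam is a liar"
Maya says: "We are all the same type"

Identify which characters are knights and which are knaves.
Sam is a knave.
Eve is a knave.
Ivy is a knight.
Maya is a knave.

Verification:
- Sam (knave) says "Maya tells the truth" - this is FALSE (a lie) because Maya is a knave.
- Eve (knave) says "Ivy is a liar" - this is FALSE (a lie) because Ivy is a knight.
- Ivy (knight) says "Sam is a liar" - this is TRUE because Sam is a knave.
- Maya (knave) says "We are all the same type" - this is FALSE (a lie) because Ivy is a knight and Sam, Eve, and Maya are knaves.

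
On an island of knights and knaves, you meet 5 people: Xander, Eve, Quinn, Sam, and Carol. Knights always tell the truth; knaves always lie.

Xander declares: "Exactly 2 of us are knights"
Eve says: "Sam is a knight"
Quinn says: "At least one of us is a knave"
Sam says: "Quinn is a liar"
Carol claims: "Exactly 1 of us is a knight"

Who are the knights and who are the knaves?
Xander is a knight.
Eve is a knave.
Quinn is a knight.
Sam is a knave.
Carol is a knave.

Verification:
- Xander (knight) says "Exactly 2 of us are knights" - this is TRUE because there are 2 knights.
- Eve (knave) says "Sam is a knight" - this is FALSE (a lie) because Sam is a knave.
- Quinn (knight) says "At least one of us is a knave" - this is TRUE because Eve, Sam, and Carol are knaves.
- Sam (knave) says "Quinn is a liar" - this is FALSE (a lie) because Quinn is a knight.
- Carol (knave) says "Exactly 1 of us is a knight" - this is FALSE (a lie) because there are 2 knights.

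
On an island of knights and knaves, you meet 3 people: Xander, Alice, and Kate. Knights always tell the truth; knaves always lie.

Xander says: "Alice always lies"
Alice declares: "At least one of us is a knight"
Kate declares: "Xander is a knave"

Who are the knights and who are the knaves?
Xander is a knave.
Alice is a knight.
Kate is a knight.

Verification:
- Xander (knave) says "Alice always lies" - this is FALSE (a lie) because Alice is a knight.
- Alice (knight) says "At least one of us is a knight" - this is TRUE because Alice and Kate are knights.
- Kate (knight) says "Xander is a knave" - this is TRUE because Xander is a knave.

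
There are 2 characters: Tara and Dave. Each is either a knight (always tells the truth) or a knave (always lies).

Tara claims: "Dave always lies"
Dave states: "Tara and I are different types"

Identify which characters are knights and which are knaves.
Tara is a knave.
Dave is a knight.

Verification:
- Tara (knave) says "Dave always lies" - this is FALSE (a lie) because Dave is a knight.
- Dave (knight) says "Tara and I are different types" - this is TRUE because Dave is a knight and Tara is a knave.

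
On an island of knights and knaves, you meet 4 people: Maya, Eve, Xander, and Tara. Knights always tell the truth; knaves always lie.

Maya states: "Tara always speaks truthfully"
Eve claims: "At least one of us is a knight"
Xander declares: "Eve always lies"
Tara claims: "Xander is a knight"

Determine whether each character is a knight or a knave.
Maya is a knave.
Eve is a knight.
Xander is a knave.
Tara is a knave.

Verification:
- Maya (knave) says "Tara always speaks truthfully" - this is FALSE (a lie) because Tara is a knave.
- Eve (knight) says "At least one of us is a knight" - this is TRUE because Eve is a knight.
- Xander (knave) says "Eve always lies" - this is FALSE (a lie) because Eve is a knight.
- Tara (knave) says "Xander is a knight" - this is FALSE (a lie) because Xander is a knave.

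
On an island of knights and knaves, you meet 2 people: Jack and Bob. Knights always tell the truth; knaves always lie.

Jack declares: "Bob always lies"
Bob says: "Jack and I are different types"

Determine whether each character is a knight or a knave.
Jack is a knave.
Bob is a knight.

Verification:
- Jack (knave) says "Bob always lies" - this is FALSE (a lie) because Bob is a knight.
- Bob (knight) says "Jack and I are different types" - this is TRUE because Bob is a knight and Jack is a knave.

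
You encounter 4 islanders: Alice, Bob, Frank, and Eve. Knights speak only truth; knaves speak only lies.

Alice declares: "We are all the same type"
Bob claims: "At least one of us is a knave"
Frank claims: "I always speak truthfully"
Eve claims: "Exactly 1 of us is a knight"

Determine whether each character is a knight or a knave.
Alice is a knave.
Bob is a knight.
Frank is a knight.
Eve is a knave.

Verification:
- Alice (knave) says "We are all the same type" - this is FALSE (a lie) because Bob and Frank are knights and Alice and Eve are knaves.
- Bob (knight) says "At least one of us is a knave" - this is TRUE because Alice and Eve are knaves.
- Frank (knight) says "I always speak truthfully" - this is TRUE because Frank is a knight.
- Eve (knave) says "Exactly 1 of us is a knight" - this is FALSE (a lie) because there are 2 knights.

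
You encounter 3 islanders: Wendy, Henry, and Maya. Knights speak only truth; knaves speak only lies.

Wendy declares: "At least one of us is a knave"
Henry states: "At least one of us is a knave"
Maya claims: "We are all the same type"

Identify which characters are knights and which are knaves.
Wendy is a knight.
Henry is a knight.
Maya is a knave.

Verification:
- Wendy (knight) says "At least one of us is a knave" - this is TRUE because Maya is a knave.
- Henry (knight) says "At least one of us is a knave" - this is TRUE because Maya is a knave.
- Maya (knave) says "We are all the same type" - this is FALSE (a lie) because Wendy and Henry are knights and Maya is a knave.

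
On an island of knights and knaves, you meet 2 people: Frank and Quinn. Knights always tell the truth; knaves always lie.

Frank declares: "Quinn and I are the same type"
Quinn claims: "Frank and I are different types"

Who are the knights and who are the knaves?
Frank is a knave.
Quinn is a knight.

Verification:
- Frank (knave) says "Quinn and I are the same type" - this is FALSE (a lie) because Frank is a knave and Quinn is a knight.
- Quinn (knight) says "Frank and I are different types" - this is TRUE because Quinn is a knight and Frank is a knave.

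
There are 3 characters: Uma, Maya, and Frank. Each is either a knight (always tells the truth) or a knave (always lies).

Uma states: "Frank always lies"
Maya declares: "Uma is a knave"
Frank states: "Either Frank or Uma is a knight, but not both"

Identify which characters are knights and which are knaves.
Uma is a knave.
Maya is a knight.
Frank is a knight.

Verification:
- Uma (knave) says "Frank always lies" - this is FALSE (a lie) because Frank is a knight.
- Maya (knight) says "Uma is a knave" - this is TRUE because Uma is a knave.
- Frank (knight) says "Either Frank or Uma is a knight, but not both" - this is TRUE because Frank is a knight and Uma is a knave.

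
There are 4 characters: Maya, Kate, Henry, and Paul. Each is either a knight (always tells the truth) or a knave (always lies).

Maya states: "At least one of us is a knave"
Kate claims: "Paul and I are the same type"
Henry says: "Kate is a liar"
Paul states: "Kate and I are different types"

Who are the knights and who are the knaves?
Maya is a knight.
Kate is a knave.
Henry is a knight.
Paul is a knight.

Verification:
- Maya (knight) says "At least one of us is a knave" - this is TRUE because Kate is a knave.
- Kate (knave) says "Paul and I are the same type" - this is FALSE (a lie) because Kate is a knave and Paul is a knight.
- Henry (knight) says "Kate is a liar" - this is TRUE because Kate is a knave.
- Paul (knight) says "Kate and I are different types" - this is TRUE because Paul is a knight and Kate is a knave.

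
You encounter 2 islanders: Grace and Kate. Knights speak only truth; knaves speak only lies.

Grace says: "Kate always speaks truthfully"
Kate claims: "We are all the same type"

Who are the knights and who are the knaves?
Grace is a knight.
Kate is a knight.

Verification:
- Grace (knight) says "Kate always speaks truthfully" - this is TRUE because Kate is a knight.
- Kate (knight) says "We are all the same type" - this is TRUE because Grace and Kate are knights.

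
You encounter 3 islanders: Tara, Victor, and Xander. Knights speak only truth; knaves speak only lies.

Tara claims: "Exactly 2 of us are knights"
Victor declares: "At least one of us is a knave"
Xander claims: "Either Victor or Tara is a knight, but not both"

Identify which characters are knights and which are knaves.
Tara is a knight.
Victor is a knight.
Xander is a knave.

Verification:
- Tara (knight) says "Exactly 2 of us are knights" - this is TRUE because there are 2 knights.
- Victor (knight) says "At least one of us is a knave" - this is TRUE because Xander is a knave.
- Xander (knave) says "Either Victor or Tara is a knight, but not both" - this is FALSE (a lie) because Victor is a knight and Tara is a knight.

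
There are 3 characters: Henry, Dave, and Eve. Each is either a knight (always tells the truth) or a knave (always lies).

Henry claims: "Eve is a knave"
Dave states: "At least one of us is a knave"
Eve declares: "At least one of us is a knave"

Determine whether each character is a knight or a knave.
Henry is a knave.
Dave is a knight.
Eve is a knight.

Verification:
- Henry (knave) says "Eve is a knave" - this is FALSE (a lie) because Eve is a knight.
- Dave (knight) says "At least one of us is a knave" - this is TRUE because Henry is a knave.
- Eve (knight) says "At least one of us is a knave" - this is TRUE because Henry is a knave.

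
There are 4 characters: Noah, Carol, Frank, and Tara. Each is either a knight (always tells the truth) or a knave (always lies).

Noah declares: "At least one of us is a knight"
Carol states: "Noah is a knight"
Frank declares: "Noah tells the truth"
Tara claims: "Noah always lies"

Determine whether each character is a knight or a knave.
Noah is a knight.
Carol is a knight.
Frank is a knight.
Tara is a knave.

Verification:
- Noah (knight) says "At least one of us is a knight" - this is TRUE because Noah, Carol, and Frank are knights.
- Carol (knight) says "Noah is a knight" - this is TRUE because Noah is a knight.
- Frank (knight) says "Noah tells the truth" - this is TRUE because Noah is a knight.
- Tara (knave) says "Noah always lies" - this is FALSE (a lie) because Noah is a knight.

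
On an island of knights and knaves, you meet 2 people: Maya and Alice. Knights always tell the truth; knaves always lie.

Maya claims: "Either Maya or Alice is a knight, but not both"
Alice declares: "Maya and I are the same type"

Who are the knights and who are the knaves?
Maya is a knight.
Alice is a knave.

Verification:
- Maya (knight) says "Either Maya or Alice is a knight, but not both" - this is TRUE because Maya is a knight and Alice is a knave.
- Alice (knave) says "Maya and I are the same type" - this is FALSE (a lie) because Alice is a knave and Maya is a knight.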